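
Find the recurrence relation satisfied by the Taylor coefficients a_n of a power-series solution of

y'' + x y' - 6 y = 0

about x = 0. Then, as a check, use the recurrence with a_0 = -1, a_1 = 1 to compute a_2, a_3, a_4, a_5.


Substitute y = sum_n a_n x^n.
y''(x) has coefficient (n+2)(n+1) a_{n+2} at x^n;
x y'(x) has coefficient n a_n at x^n (shift);
-6 y(x) has coefficient -6 a_n at x^n.
Matching x^n: (n+2)(n+1) a_{n+2} + (n - 6) a_n = 0.
Thus a_{n+2} = (-n + 6) / ((n+1)(n+2)) * a_n.

Check with a_0 = -1, a_1 = 1 (apply the recurrence for n = 0, 1, 2, 3): a_0 = -1, a_1 = 1, a_2 = -3, a_3 = 5/6, a_4 = -1, a_5 = 1/8.

a_(n+2) = (-n + 6) / ((n+1)(n+2)) * a_n; check: a_0 = -1, a_1 = 1, a_2 = -3, a_3 = 5/6, a_4 = -1, a_5 = 1/8


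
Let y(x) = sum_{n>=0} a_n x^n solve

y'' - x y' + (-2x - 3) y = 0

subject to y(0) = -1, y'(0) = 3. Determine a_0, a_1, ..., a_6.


Ansatz: y(x) = sum_{n>=0} a_n x^n, so y'(x) = sum_{n>=1} n a_n x^(n-1) and y''(x) = sum_{n>=2} n(n-1) a_n x^(n-2).
Substitute into P(x) y'' + Q(x) y' + R(x) y = 0 with P(x) = 1, Q(x) = -x, R(x) = -2x - 3, and match powers of x.
Initial conditions: a_0 = -1, a_1 = 3.
Setting the coefficient of each power of x to zero and solving order by order (substituting the coefficients already found):
  x^0: 2 a_2 - 3 a_0 = 0  ->  2 a_2 = 3 a_0 = -3  ->  a_2 = -3/2
  x^1: 6 a_3 - 4 a_1 - 2 a_0 = 0  ->  6 a_3 = 4 a_1 + 2 a_0 = 10  ->  a_3 = 5/3
  x^2: 12 a_4 - 5 a_2 - 2 a_1 = 0  ->  12 a_4 = 5 a_2 + 2 a_1 = -3/2  ->  a_4 = -1/8
  x^3: 20 a_5 - 6 a_3 - 2 a_2 = 0  ->  20 a_5 = 6 a_3 + 2 a_2 = 7  ->  a_5 = 7/20
  x^4: 30 a_6 - 7 a_4 - 2 a_3 = 0  ->  30 a_6 = 7 a_4 + 2 a_3 = 59/24  ->  a_6 = 59/720
Truncated series: y(x) = -1 + 3 x - (3/2) x^2 + (5/3) x^3 - (1/8) x^4 + (7/20) x^5 + (59/720) x^6 + O(x^7).

a_0 = -1; a_1 = 3; a_2 = -3/2; a_3 = 5/3; a_4 = -1/8; a_5 = 7/20; a_6 = 59/720


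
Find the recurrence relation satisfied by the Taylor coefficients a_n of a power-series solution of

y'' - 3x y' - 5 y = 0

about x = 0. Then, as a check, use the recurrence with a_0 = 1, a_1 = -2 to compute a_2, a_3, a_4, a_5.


Substitute y = sum_n a_n x^n.
y''(x) has coefficient (n+2)(n+1) a_{n+2} at x^n;
-3 x y'(x) has coefficient -3 n a_n at x^n (shift);
-5 y(x) has coefficient -5 a_n at x^n.
Matching x^n: (n+2)(n+1) a_{n+2} + (-3n - 5) a_n = 0.
Thus a_{n+2} = (3n + 5) / ((n+1)(n+2)) * a_n.

Check with a_0 = 1, a_1 = -2 (apply the recurrence for n = 0, 1, 2, 3): a_0 = 1, a_1 = -2, a_2 = 5/2, a_3 = -8/3, a_4 = 55/24, a_5 = -28/15.

a_(n+2) = (3n + 5) / ((n+1)(n+2)) * a_n; check: a_0 = 1, a_1 = -2, a_2 = 5/2, a_3 = -8/3, a_4 = 55/24, a_5 = -28/15


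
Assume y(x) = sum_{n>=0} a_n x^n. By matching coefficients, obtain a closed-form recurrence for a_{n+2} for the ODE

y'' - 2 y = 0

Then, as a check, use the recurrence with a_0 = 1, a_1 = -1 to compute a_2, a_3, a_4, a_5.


Substitute y = sum_n a_n x^n into y'' + (const) y = 0.
y''(x) = sum_{n>=0} (n+2)(n+1) a_{n+2} x^n.
The ODE becomes sum_n [(n+2)(n+1) a_{n+2} - 2 a_n] x^n = 0.
Setting each coefficient to zero gives the recurrence:
  (n+2)(n+1) a_{n+2} - 2 a_n = 0,
  a_{n+2} = 2 / ((n+1)(n+2)) a_n.

Check with a_0 = 1, a_1 = -1 (apply the recurrence for n = 0, 1, 2, 3): a_0 = 1, a_1 = -1, a_2 = 1, a_3 = -1/3, a_4 = 1/6, a_5 = -1/30.

a_{n+2} = 2/((n+1)(n+2)) * a_n; check: a_0 = 1, a_1 = -1, a_2 = 1, a_3 = -1/3, a_4 = 1/6, a_5 = -1/30


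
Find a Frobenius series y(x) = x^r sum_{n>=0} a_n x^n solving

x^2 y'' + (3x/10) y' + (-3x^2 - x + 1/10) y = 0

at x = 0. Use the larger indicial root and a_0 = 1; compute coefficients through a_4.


Write in Frobenius form y'' + (p(x)/x) y' + (q(x)/x^2) y = 0:
  p(x) = 3/10,  q(x) = -3x^2 - x + 1/10.
Indicial equation: r(r-1) + (3/10) r + (1/10) = 0 -> roots r_1 = 1/2, r_2 = 1/5.
Take r = r_1 = 1/2. Let y(x) = x^r sum_{n>=0} a_n x^n with a_0 = 1.
Substitute y = x^r sum a_n x^n and match x^{r+n}. The recurrence is
  D(n) a_n - 1 a_{n-1} - 3 a_{n-2} = 0,  where D(n) = (r+n)(r+n-1) + (3/10)(r+n) + (1/10).
  a_n = [1 a_{n-1} + 3 a_{n-2}] / D(n).
Since the indicial polynomial factors as (r - r_1)(r - r_2), D(n) = (r_1 + n - r_1)(r_1 + n - r_2) = n(n + 3/10).
Evaluating step by step (a_0 = 1):
  n = 1: D(1) = 1(1 + 3/10) = 13/10; numerator = 1(1) = 1; a_1 = (1)/(13/10) = 10/13
  n = 2: D(2) = 2(2 + 3/10) = 23/5; numerator = 1(10/13) + 3(1) = 49/13; a_2 = (49/13)/(23/5) = 245/299
  n = 3: D(3) = 3(3 + 3/10) = 99/10; numerator = 1(245/299) + 3(10/13) = 935/299; a_3 = (935/299)/(99/10) = 850/2691
  n = 4: D(4) = 4(4 + 3/10) = 86/5; numerator = 1(850/2691) + 3(245/299) = 7465/2691; a_4 = (7465/2691)/(86/5) = 37325/231426

r = 1/2; a_0 = 1; a_1 = 10/13; a_2 = 245/299; a_3 = 850/2691; a_4 = 37325/231426


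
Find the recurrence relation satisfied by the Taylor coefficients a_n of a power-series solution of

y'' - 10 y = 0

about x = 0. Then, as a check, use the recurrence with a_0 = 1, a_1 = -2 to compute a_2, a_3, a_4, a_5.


Substitute y = sum_n a_n x^n into y'' + (const) y = 0.
y''(x) = sum_{n>=0} (n+2)(n+1) a_{n+2} x^n.
The ODE becomes sum_n [(n+2)(n+1) a_{n+2} - 10 a_n] x^n = 0.
Setting each coefficient to zero gives the recurrence:
  (n+2)(n+1) a_{n+2} - 10 a_n = 0,
  a_{n+2} = 10 / ((n+1)(n+2)) a_n.

Check with a_0 = 1, a_1 = -2 (apply the recurrence for n = 0, 1, 2, 3): a_0 = 1, a_1 = -2, a_2 = 5, a_3 = -10/3, a_4 = 25/6, a_5 = -5/3.

a_{n+2} = 10/((n+1)(n+2)) * a_n; check: a_0 = 1, a_1 = -2, a_2 = 5, a_3 = -10/3, a_4 = 25/6, a_5 = -5/3


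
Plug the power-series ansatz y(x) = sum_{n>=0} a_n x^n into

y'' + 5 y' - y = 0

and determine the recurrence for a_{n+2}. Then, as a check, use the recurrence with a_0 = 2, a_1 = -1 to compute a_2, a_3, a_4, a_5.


Substitute y = sum_n a_n x^n.
y''(x) has coefficient (n+2)(n+1) a_{n+2} at x^n;
5 y'(x) has coefficient 5 (n+1) a_{n+1} at x^n;
-y(x) has coefficient -1 a_n at x^n.
Matching x^n: (n+2)(n+1) a_{n+2} + 5 (n+1) a_{n+1} - 1 a_n = 0.
Thus a_{n+2} = [-5 (n+1) a_{n+1} + 1 a_n] / ((n+1)(n+2)).

Check with a_0 = 2, a_1 = -1 (apply the recurrence for n = 0, 1, 2, 3): a_0 = 2, a_1 = -1, a_2 = 7/2, a_3 = -6, a_4 = 187/24, a_5 = -971/120.

a_(n+2) = [-5 (n+1) a_(n+1) + 1 a_n] / ((n+1)(n+2)); check: a_0 = 2, a_1 = -1, a_2 = 7/2, a_3 = -6, a_4 = 187/24, a_5 = -971/120


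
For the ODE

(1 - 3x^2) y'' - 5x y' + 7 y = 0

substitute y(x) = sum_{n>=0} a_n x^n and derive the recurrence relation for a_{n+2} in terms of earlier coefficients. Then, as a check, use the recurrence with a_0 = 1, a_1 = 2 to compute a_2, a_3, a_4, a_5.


Substitute y = sum_n a_n x^n.
(1 - 3 x^2) y'' contributes (n+2)(n+1) a_{n+2} - 3 n(n-1) a_n at x^n.
-5 x y'(x) contributes -5 n a_n at x^n.
7 y(x) contributes 7 a_n at x^n.
Matching x^n: (n+2)(n+1) a_{n+2} + (-3 n(n-1) - 5 n + 7) a_n = 0.
Thus a_{n+2} = (3 n(n-1) + 5 n - 7) / ((n+1)(n+2)) * a_n.

Check with a_0 = 1, a_1 = 2 (apply the recurrence for n = 0, 1, 2, 3): a_0 = 1, a_1 = 2, a_2 = -7/2, a_3 = -2/3, a_4 = -21/8, a_5 = -13/15.

a_(n+2) = (3 n(n-1) + 5 n - 7) / ((n+1)(n+2)) * a_n; check: a_0 = 1, a_1 = 2, a_2 = -7/2, a_3 = -2/3, a_4 = -21/8, a_5 = -13/15


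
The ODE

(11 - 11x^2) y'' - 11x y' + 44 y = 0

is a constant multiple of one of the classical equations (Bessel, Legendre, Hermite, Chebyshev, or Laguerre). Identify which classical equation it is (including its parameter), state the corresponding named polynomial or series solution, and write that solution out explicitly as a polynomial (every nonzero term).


All three coefficients share the factor 11; dividing through by 11 gives  (1 - x^2) y'' - x y' + 4 y = 0.
This matches the Chebyshev equation (1 - x^2) y'' - x y' + n^2 y = 0 (note the -x y' term, not -2x y') with n^2 = 4, so n = 2; the polynomial solution is T_2(x).
With y = sum_k a_k x^k, matching x^k gives (k+2)(k+1) a_{k+2} = (k^2 - n^2) a_k = (k - 2)(k + 2) a_k. The right side vanishes at k = 2, so the series with the parity of 2 terminates at degree 2.
Standard normalization: leading coefficient of T_n is 2^(n-1), so a_2 = 2^1 = 2. Work downward with a_k = (k+1)(k+2) a_{k+2} / ((k - 2)(k + 2)):
  a_0 = (1)(2)(2) / ((0 - 2)(0 + 2)) = 4/(-4) = -1
Hence T_2(x) = 2 x^2 - 1.

T_2(x); series = 2 x^2 - 1


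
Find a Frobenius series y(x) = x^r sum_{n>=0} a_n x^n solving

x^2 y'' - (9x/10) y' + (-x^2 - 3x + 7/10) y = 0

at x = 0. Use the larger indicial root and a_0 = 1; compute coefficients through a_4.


Write in Frobenius form y'' + (p(x)/x) y' + (q(x)/x^2) y = 0:
  p(x) = -9/10,  q(x) = -x^2 - 3x + 7/10.
Indicial equation: r(r-1) + (-9/10) r + (7/10) = 0 -> roots r_1 = 7/5, r_2 = 1/2.
Take r = r_1 = 7/5. Let y(x) = x^r sum_{n>=0} a_n x^n with a_0 = 1.
Substitute y = x^r sum a_n x^n and match x^{r+n}. The recurrence is
  D(n) a_n - 3 a_{n-1} - 1 a_{n-2} = 0,  where D(n) = (r+n)(r+n-1) + (-9/10)(r+n) + (7/10).
  a_n = [3 a_{n-1} + 1 a_{n-2}] / D(n).
Since the indicial polynomial factors as (r - r_1)(r - r_2), D(n) = (r_1 + n - r_1)(r_1 + n - r_2) = n(n + 9/10).
Evaluating step by step (a_0 = 1):
  n = 1: D(1) = 1(1 + 9/10) = 19/10; numerator = 3(1) = 3; a_1 = (3)/(19/10) = 30/19
  n = 2: D(2) = 2(2 + 9/10) = 29/5; numerator = 3(30/19) + 1(1) = 109/19; a_2 = (109/19)/(29/5) = 545/551
  n = 3: D(3) = 3(3 + 9/10) = 117/10; numerator = 3(545/551) + 1(30/19) = 2505/551; a_3 = (2505/551)/(117/10) = 8350/21489
  n = 4: D(4) = 4(4 + 9/10) = 98/5; numerator = 3(8350/21489) + 1(545/551) = 15435/7163; a_4 = (15435/7163)/(98/5) = 1575/14326

r = 7/5; a_0 = 1; a_1 = 30/19; a_2 = 545/551; a_3 = 8350/21489; a_4 = 1575/14326


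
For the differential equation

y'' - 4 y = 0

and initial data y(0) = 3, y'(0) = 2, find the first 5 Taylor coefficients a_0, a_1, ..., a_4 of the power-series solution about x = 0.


Ansatz: y(x) = sum_{n>=0} a_n x^n, so y'(x) = sum_{n>=1} n a_n x^(n-1) and y''(x) = sum_{n>=2} n(n-1) a_n x^(n-2).
Substitute into P(x) y'' + Q(x) y' + R(x) y = 0 with P(x) = 1, Q(x) = 0, R(x) = -4, and match powers of x.
Initial conditions: a_0 = 3, a_1 = 2.
Setting the coefficient of each power of x to zero and solving order by order (substituting the coefficients already found):
  x^0: 2 a_2 - 4 a_0 = 0  ->  2 a_2 = 4 a_0 = 12  ->  a_2 = 6
  x^1: 6 a_3 - 4 a_1 = 0  ->  6 a_3 = 4 a_1 = 8  ->  a_3 = 4/3
  x^2: 12 a_4 - 4 a_2 = 0  ->  12 a_4 = 4 a_2 = 24  ->  a_4 = 2
Truncated series: y(x) = 3 + 2 x + 6 x^2 + (4/3) x^3 + 2 x^4 + O(x^5).

a_0 = 3; a_1 = 2; a_2 = 6; a_3 = 4/3; a_4 = 2


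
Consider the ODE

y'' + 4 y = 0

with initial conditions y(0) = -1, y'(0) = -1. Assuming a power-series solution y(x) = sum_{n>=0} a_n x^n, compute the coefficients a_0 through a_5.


Ansatz: y(x) = sum_{n>=0} a_n x^n, so y'(x) = sum_{n>=1} n a_n x^(n-1) and y''(x) = sum_{n>=2} n(n-1) a_n x^(n-2).
Substitute into P(x) y'' + Q(x) y' + R(x) y = 0 with P(x) = 1, Q(x) = 0, R(x) = 4, and match powers of x.
Initial conditions: a_0 = -1, a_1 = -1.
Setting the coefficient of each power of x to zero and solving order by order (substituting the coefficients already found):
  x^0: 2 a_2 + 4 a_0 = 0  ->  2 a_2 = -4 a_0 = 4  ->  a_2 = 2
  x^1: 6 a_3 + 4 a_1 = 0  ->  6 a_3 = -4 a_1 = 4  ->  a_3 = 2/3
  x^2: 12 a_4 + 4 a_2 = 0  ->  12 a_4 = -4 a_2 = -8  ->  a_4 = -2/3
  x^3: 20 a_5 + 4 a_3 = 0  ->  20 a_5 = -4 a_3 = -8/3  ->  a_5 = -2/15
Truncated series: y(x) = -1 - x + 2 x^2 + (2/3) x^3 - (2/3) x^4 - (2/15) x^5 + O(x^6).

a_0 = -1; a_1 = -1; a_2 = 2; a_3 = 2/3; a_4 = -2/3; a_5 = -2/15


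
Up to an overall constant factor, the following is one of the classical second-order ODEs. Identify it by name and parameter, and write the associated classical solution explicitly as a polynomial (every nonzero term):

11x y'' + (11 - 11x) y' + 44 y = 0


All three coefficients share the factor 11; dividing through by 11 gives  x y'' + (1 - x) y' + 4 y = 0.
This matches the Laguerre equation x y'' + (1 - x) y' + n y = 0 with n = 4; the polynomial solution is L_4(x).
With y = sum_k a_k x^k, matching x^k gives (k+1)k a_{k+1} + (k+1) a_{k+1} - k a_k + n a_k = 0, i.e. (k+1)^2 a_{k+1} = (k - n) a_k = (k - 4) a_k. The right side vanishes at k = 4, so the series terminates at degree 4.
Standard normalization L_n(0) = 1 gives a_0 = 1. Work upward with a_{k+1} = (k - 4) a_k / (k+1)^2:
  a_1 = (0 - 4)(1) / 1^2 = -4/1 = -4
  a_2 = (1 - 4)(-4) / 2^2 = 12/4 = 3
  a_3 = (2 - 4)(3) / 3^2 = -6/9 = -2/3
  a_4 = (3 - 4)(-2/3) / 4^2 = (2/3)/16 = 1/24
Hence L_4(x) = x^4/24 - 2 x^3/3 + 3 x^2 - 4 x + 1.

L_4(x); series = x^4/24 - 2 x^3/3 + 3 x^2 - 4 x + 1


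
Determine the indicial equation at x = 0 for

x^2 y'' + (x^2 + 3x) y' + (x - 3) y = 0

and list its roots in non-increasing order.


Divide by x^2 to reach normal form y'' + P_1(x) y' + P_2(x) y = 0 with P_1(x) = 1 + 3/x and P_2(x) = 1/x - 3/x^2.
x = 0 is a singular point because the y'-coefficient 1 + 3/x has a pole at x = 0 and the y-coefficient 1/x - 3/x^2 has a pole at x = 0.
It is a regular singular point because x P_1(x) = p(x) = x + 3 and x^2 P_2(x) = q(x) = x - 3 are polynomials, hence analytic at x = 0.
p(0) = 3,  q(0) = -3.
Indicial equation: r(r-1) + p(0) r + q(0) = 0, i.e. r^2 + (p(0) - 1) r + q(0) = 0, i.e. r^2 + 2 r - 3 = 0.
Discriminant: (2)^2 - 4(-3) = 16, so r = (-2 ± 4)/2.
Solving: r_1 = 1, r_2 = -3.

indicial: r^2 + 2 r - 3 = 0; roots r_1 = 1, r_2 = -3


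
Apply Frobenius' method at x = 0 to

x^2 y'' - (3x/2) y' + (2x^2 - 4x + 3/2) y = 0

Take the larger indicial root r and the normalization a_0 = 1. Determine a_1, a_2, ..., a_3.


Write in Frobenius form y'' + (p(x)/x) y' + (q(x)/x^2) y = 0:
  p(x) = -3/2,  q(x) = 2x^2 - 4x + 3/2.
Indicial equation: r(r-1) + (-3/2) r + (3/2) = 0 -> roots r_1 = 3/2, r_2 = 1.
Take r = r_1 = 3/2. Let y(x) = x^r sum_{n>=0} a_n x^n with a_0 = 1.
Substitute y = x^r sum a_n x^n and match x^{r+n}. The recurrence is
  D(n) a_n - 4 a_{n-1} + 2 a_{n-2} = 0,  where D(n) = (r+n)(r+n-1) + (-3/2)(r+n) + (3/2).
  a_n = [4 a_{n-1} - 2 a_{n-2}] / D(n).
Since the indicial polynomial factors as (r - r_1)(r - r_2), D(n) = (r_1 + n - r_1)(r_1 + n - r_2) = n(n + 1/2).
Evaluating step by step (a_0 = 1):
  n = 1: D(1) = 1(1 + 1/2) = 3/2; numerator = 4(1) = 4; a_1 = (4)/(3/2) = 8/3
  n = 2: D(2) = 2(2 + 1/2) = 5; numerator = 4(8/3) - 2(1) = 26/3; a_2 = (26/3)/(5) = 26/15
  n = 3: D(3) = 3(3 + 1/2) = 21/2; numerator = 4(26/15) - 2(8/3) = 8/5; a_3 = (8/5)/(21/2) = 16/105

r = 3/2; a_0 = 1; a_1 = 8/3; a_2 = 26/15; a_3 = 16/105


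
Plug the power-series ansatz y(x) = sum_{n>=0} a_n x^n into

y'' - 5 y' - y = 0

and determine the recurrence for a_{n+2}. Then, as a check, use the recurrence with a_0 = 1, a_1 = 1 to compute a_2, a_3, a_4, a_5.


Substitute y = sum_n a_n x^n.
y''(x) has coefficient (n+2)(n+1) a_{n+2} at x^n;
-5 y'(x) has coefficient -5 (n+1) a_{n+1} at x^n;
-y(x) has coefficient -1 a_n at x^n.
Matching x^n: (n+2)(n+1) a_{n+2} - 5 (n+1) a_{n+1} - 1 a_n = 0.
Thus a_{n+2} = [5 (n+1) a_{n+1} + 1 a_n] / ((n+1)(n+2)).

Check with a_0 = 1, a_1 = 1 (apply the recurrence for n = 0, 1, 2, 3): a_0 = 1, a_1 = 1, a_2 = 3, a_3 = 31/6, a_4 = 161/24, a_5 = 209/30.

a_(n+2) = [5 (n+1) a_(n+1) + 1 a_n] / ((n+1)(n+2)); check: a_0 = 1, a_1 = 1, a_2 = 3, a_3 = 31/6, a_4 = 161/24, a_5 = 209/30


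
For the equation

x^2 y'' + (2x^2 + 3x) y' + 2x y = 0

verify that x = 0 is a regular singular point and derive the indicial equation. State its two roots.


Divide by x^2 to reach normal form y'' + P_1(x) y' + P_2(x) y = 0 with P_1(x) = 2 + 3/x and P_2(x) = 2/x.
x = 0 is a singular point because the y'-coefficient 2 + 3/x has a pole at x = 0 and the y-coefficient 2/x has a pole at x = 0.
It is a regular singular point because x P_1(x) = p(x) = 2x + 3 and x^2 P_2(x) = q(x) = 2x are polynomials, hence analytic at x = 0.
p(0) = 3,  q(0) = 0.
Indicial equation: r(r-1) + p(0) r + q(0) = 0, i.e. r^2 + (p(0) - 1) r + q(0) = 0, i.e. r^2 + 2 r = 0.
Discriminant: (2)^2 - 4(0) = 4, so r = (-2 ± 2)/2.
Solving: r_1 = 0, r_2 = -2.

indicial: r^2 + 2 r = 0; roots r_1 = 0, r_2 = -2


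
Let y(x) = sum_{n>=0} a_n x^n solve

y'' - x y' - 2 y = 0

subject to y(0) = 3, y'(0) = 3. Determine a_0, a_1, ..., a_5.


Ansatz: y(x) = sum_{n>=0} a_n x^n, so y'(x) = sum_{n>=1} n a_n x^(n-1) and y''(x) = sum_{n>=2} n(n-1) a_n x^(n-2).
Substitute into P(x) y'' + Q(x) y' + R(x) y = 0 with P(x) = 1, Q(x) = -x, R(x) = -2, and match powers of x.
Initial conditions: a_0 = 3, a_1 = 3.
Setting the coefficient of each power of x to zero and solving order by order (substituting the coefficients already found):
  x^0: 2 a_2 - 2 a_0 = 0  ->  2 a_2 = 2 a_0 = 6  ->  a_2 = 3
  x^1: 6 a_3 - 3 a_1 = 0  ->  6 a_3 = 3 a_1 = 9  ->  a_3 = 3/2
  x^2: 12 a_4 - 4 a_2 = 0  ->  12 a_4 = 4 a_2 = 12  ->  a_4 = 1
  x^3: 20 a_5 - 5 a_3 = 0  ->  20 a_5 = 5 a_3 = 15/2  ->  a_5 = 3/8
Truncated series: y(x) = 3 + 3 x + 3 x^2 + (3/2) x^3 + x^4 + (3/8) x^5 + O(x^6).

a_0 = 3; a_1 = 3; a_2 = 3; a_3 = 3/2; a_4 = 1; a_5 = 3/8


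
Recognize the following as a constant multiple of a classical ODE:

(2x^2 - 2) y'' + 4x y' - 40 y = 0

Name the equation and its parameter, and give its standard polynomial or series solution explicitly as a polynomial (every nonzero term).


All three coefficients share the factor -2; dividing through by -2 gives  (1 - x^2) y'' - 2x y' + 20 y = 0.
This matches the Legendre equation (1 - x^2) y'' - 2x y' + n(n+1) y = 0 (note the -2x y' term) with n(n+1) = 20, so n = 4; the polynomial solution is P_4(x).
With y = sum_k a_k x^k, matching x^k gives (k+2)(k+1) a_{k+2} = [k(k+1) - n(n+1)] a_k = (k - 4)(k + 5) a_k. The right side vanishes at k = 4, so the series with the parity of 4 terminates at degree 4.
Standard normalization (P_n(1) = 1): leading coefficient (2n)!/(2^n (n!)^2) = 40320/(16*576) = 35/8, so a_4 = 35/8. Work downward with a_k = (k+1)(k+2) a_{k+2} / ((k - 4)(k + 5)):
  a_2 = (3)(4)(35/8) / ((2 - 4)(2 + 5)) = (105/2)/(-14) = -15/4
  a_0 = (1)(2)(-15/4) / ((0 - 4)(0 + 5)) = (-15/2)/(-20) = 3/8
Hence P_4(x) = 35 x^4/8 - 15 x^2/4 + 3/8.

P_4(x); series = 35 x^4/8 - 15 x^2/4 + 3/8


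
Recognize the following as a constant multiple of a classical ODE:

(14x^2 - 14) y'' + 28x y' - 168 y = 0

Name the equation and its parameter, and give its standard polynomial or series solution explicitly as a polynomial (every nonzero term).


All three coefficients share the factor -14; dividing through by -14 gives  (1 - x^2) y'' - 2x y' + 12 y = 0.
This matches the Legendre equation (1 - x^2) y'' - 2x y' + n(n+1) y = 0 (note the -2x y' term) with n(n+1) = 12, so n = 3; the polynomial solution is P_3(x).
With y = sum_k a_k x^k, matching x^k gives (k+2)(k+1) a_{k+2} = [k(k+1) - n(n+1)] a_k = (k - 3)(k + 4) a_k. The right side vanishes at k = 3, so the series with the parity of 3 terminates at degree 3.
Standard normalization (P_n(1) = 1): leading coefficient (2n)!/(2^n (n!)^2) = 720/(8*36) = 5/2, so a_3 = 5/2. Work downward with a_k = (k+1)(k+2) a_{k+2} / ((k - 3)(k + 4)):
  a_1 = (2)(3)(5/2) / ((1 - 3)(1 + 4)) = 15/(-10) = -3/2
Hence P_3(x) = 5 x^3/2 - 3 x/2.

P_3(x); series = 5 x^3/2 - 3 x/2


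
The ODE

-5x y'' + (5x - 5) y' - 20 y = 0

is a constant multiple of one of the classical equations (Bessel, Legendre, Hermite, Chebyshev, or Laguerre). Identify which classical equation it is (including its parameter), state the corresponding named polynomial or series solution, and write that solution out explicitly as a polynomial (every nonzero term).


All three coefficients share the factor -5; dividing through by -5 gives  x y'' + (1 - x) y' + 4 y = 0.
This matches the Laguerre equation x y'' + (1 - x) y' + n y = 0 with n = 4; the polynomial solution is L_4(x).
With y = sum_k a_k x^k, matching x^k gives (k+1)k a_{k+1} + (k+1) a_{k+1} - k a_k + n a_k = 0, i.e. (k+1)^2 a_{k+1} = (k - n) a_k = (k - 4) a_k. The right side vanishes at k = 4, so the series terminates at degree 4.
Standard normalization L_n(0) = 1 gives a_0 = 1. Work upward with a_{k+1} = (k - 4) a_k / (k+1)^2:
  a_1 = (0 - 4)(1) / 1^2 = -4/1 = -4
  a_2 = (1 - 4)(-4) / 2^2 = 12/4 = 3
  a_3 = (2 - 4)(3) / 3^2 = -6/9 = -2/3
  a_4 = (3 - 4)(-2/3) / 4^2 = (2/3)/16 = 1/24
Hence L_4(x) = x^4/24 - 2 x^3/3 + 3 x^2 - 4 x + 1.

L_4(x); series = x^4/24 - 2 x^3/3 + 3 x^2 - 4 x + 1


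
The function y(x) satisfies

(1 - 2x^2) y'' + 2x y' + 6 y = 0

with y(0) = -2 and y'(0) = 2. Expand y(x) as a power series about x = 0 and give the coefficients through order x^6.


Ansatz: y(x) = sum_{n>=0} a_n x^n, so y'(x) = sum_{n>=1} n a_n x^(n-1) and y''(x) = sum_{n>=2} n(n-1) a_n x^(n-2).
Substitute into P(x) y'' + Q(x) y' + R(x) y = 0 with P(x) = 1 - 2x^2, Q(x) = 2x, R(x) = 6, and match powers of x.
Initial conditions: a_0 = -2, a_1 = 2.
Setting the coefficient of each power of x to zero and solving order by order (substituting the coefficients already found):
  x^0: 2 a_2 + 6 a_0 = 0  ->  2 a_2 = -6 a_0 = 12  ->  a_2 = 6
  x^1: 6 a_3 + 8 a_1 = 0  ->  6 a_3 = -8 a_1 = -16  ->  a_3 = -8/3
  x^2: 12 a_4 + 6 a_2 = 0  ->  12 a_4 = -6 a_2 = -36  ->  a_4 = -3
  x^3: 20 a_5 = 0  ->  a_5 = 0
  x^4: 30 a_6 - 10 a_4 = 0  ->  30 a_6 = 10 a_4 = -30  ->  a_6 = -1
Truncated series: y(x) = -2 + 2 x + 6 x^2 - (8/3) x^3 - 3 x^4 - x^6 + O(x^7).

a_0 = -2; a_1 = 2; a_2 = 6; a_3 = -8/3; a_4 = -3; a_5 = 0; a_6 = -1


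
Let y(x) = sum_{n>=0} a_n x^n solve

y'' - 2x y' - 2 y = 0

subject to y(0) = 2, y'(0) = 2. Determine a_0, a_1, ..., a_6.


Ansatz: y(x) = sum_{n>=0} a_n x^n, so y'(x) = sum_{n>=1} n a_n x^(n-1) and y''(x) = sum_{n>=2} n(n-1) a_n x^(n-2).
Substitute into P(x) y'' + Q(x) y' + R(x) y = 0 with P(x) = 1, Q(x) = -2x, R(x) = -2, and match powers of x.
Initial conditions: a_0 = 2, a_1 = 2.
Setting the coefficient of each power of x to zero and solving order by order (substituting the coefficients already found):
  x^0: 2 a_2 - 2 a_0 = 0  ->  2 a_2 = 2 a_0 = 4  ->  a_2 = 2
  x^1: 6 a_3 - 4 a_1 = 0  ->  6 a_3 = 4 a_1 = 8  ->  a_3 = 4/3
  x^2: 12 a_4 - 6 a_2 = 0  ->  12 a_4 = 6 a_2 = 12  ->  a_4 = 1
  x^3: 20 a_5 - 8 a_3 = 0  ->  20 a_5 = 8 a_3 = 32/3  ->  a_5 = 8/15
  x^4: 30 a_6 - 10 a_4 = 0  ->  30 a_6 = 10 a_4 = 10  ->  a_6 = 1/3
Truncated series: y(x) = 2 + 2 x + 2 x^2 + (4/3) x^3 + x^4 + (8/15) x^5 + (1/3) x^6 + O(x^7).

a_0 = 2; a_1 = 2; a_2 = 2; a_3 = 4/3; a_4 = 1; a_5 = 8/15; a_6 = 1/3


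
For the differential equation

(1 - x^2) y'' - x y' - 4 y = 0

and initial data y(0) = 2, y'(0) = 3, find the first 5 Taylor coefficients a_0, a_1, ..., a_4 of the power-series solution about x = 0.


Ansatz: y(x) = sum_{n>=0} a_n x^n, so y'(x) = sum_{n>=1} n a_n x^(n-1) and y''(x) = sum_{n>=2} n(n-1) a_n x^(n-2).
Substitute into P(x) y'' + Q(x) y' + R(x) y = 0 with P(x) = 1 - x^2, Q(x) = -x, R(x) = -4, and match powers of x.
Initial conditions: a_0 = 2, a_1 = 3.
Setting the coefficient of each power of x to zero and solving order by order (substituting the coefficients already found):
  x^0: 2 a_2 - 4 a_0 = 0  ->  2 a_2 = 4 a_0 = 8  ->  a_2 = 4
  x^1: 6 a_3 - 5 a_1 = 0  ->  6 a_3 = 5 a_1 = 15  ->  a_3 = 5/2
  x^2: 12 a_4 - 8 a_2 = 0  ->  12 a_4 = 8 a_2 = 32  ->  a_4 = 8/3
Truncated series: y(x) = 2 + 3 x + 4 x^2 + (5/2) x^3 + (8/3) x^4 + O(x^5).

a_0 = 2; a_1 = 3; a_2 = 4; a_3 = 5/2; a_4 = 8/3


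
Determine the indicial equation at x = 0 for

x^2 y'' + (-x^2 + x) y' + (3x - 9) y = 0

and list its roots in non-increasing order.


Divide by x^2 to reach normal form y'' + P_1(x) y' + P_2(x) y = 0 with P_1(x) = -1 + 1/x and P_2(x) = 3/x - 9/x^2.
x = 0 is a singular point because the y'-coefficient -1 + 1/x has a pole at x = 0 and the y-coefficient 3/x - 9/x^2 has a pole at x = 0.
It is a regular singular point because x P_1(x) = p(x) = 1 - x and x^2 P_2(x) = q(x) = 3x - 9 are polynomials, hence analytic at x = 0.
p(0) = 1,  q(0) = -9.
Indicial equation: r(r-1) + p(0) r + q(0) = 0, i.e. r^2 + (p(0) - 1) r + q(0) = 0, i.e. r^2 - 9 = 0.
Discriminant: (0)^2 - 4(-9) = 36, so r = (0 ± 6)/2.
Solving: r_1 = 3, r_2 = -3.

indicial: r^2 - 9 = 0; roots r_1 = 3, r_2 = -3


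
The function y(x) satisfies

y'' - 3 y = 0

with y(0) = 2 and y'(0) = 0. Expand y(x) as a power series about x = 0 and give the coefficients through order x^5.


Ansatz: y(x) = sum_{n>=0} a_n x^n, so y'(x) = sum_{n>=1} n a_n x^(n-1) and y''(x) = sum_{n>=2} n(n-1) a_n x^(n-2).
Substitute into P(x) y'' + Q(x) y' + R(x) y = 0 with P(x) = 1, Q(x) = 0, R(x) = -3, and match powers of x.
Initial conditions: a_0 = 2, a_1 = 0.
Setting the coefficient of each power of x to zero and solving order by order (substituting the coefficients already found):
  x^0: 2 a_2 - 3 a_0 = 0  ->  2 a_2 = 3 a_0 = 6  ->  a_2 = 3
  x^1: 6 a_3 - 3 a_1 = 0  ->  6 a_3 = 3 a_1 = 0  ->  a_3 = 0
  x^2: 12 a_4 - 3 a_2 = 0  ->  12 a_4 = 3 a_2 = 9  ->  a_4 = 3/4
  x^3: 20 a_5 - 3 a_3 = 0  ->  20 a_5 = 3 a_3 = 0  ->  a_5 = 0
Truncated series: y(x) = 2 + 3 x^2 + (3/4) x^4 + O(x^6).

a_0 = 2; a_1 = 0; a_2 = 3; a_3 = 0; a_4 = 3/4; a_5 = 0


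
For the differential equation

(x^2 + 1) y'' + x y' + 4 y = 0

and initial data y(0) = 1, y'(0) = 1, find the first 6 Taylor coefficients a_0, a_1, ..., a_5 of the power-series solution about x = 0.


Ansatz: y(x) = sum_{n>=0} a_n x^n, so y'(x) = sum_{n>=1} n a_n x^(n-1) and y''(x) = sum_{n>=2} n(n-1) a_n x^(n-2).
Substitute into P(x) y'' + Q(x) y' + R(x) y = 0 with P(x) = x^2 + 1, Q(x) = x, R(x) = 4, and match powers of x.
Initial conditions: a_0 = 1, a_1 = 1.
Setting the coefficient of each power of x to zero and solving order by order (substituting the coefficients already found):
  x^0: 2 a_2 + 4 a_0 = 0  ->  2 a_2 = -4 a_0 = -4  ->  a_2 = -2
  x^1: 6 a_3 + 5 a_1 = 0  ->  6 a_3 = -5 a_1 = -5  ->  a_3 = -5/6
  x^2: 12 a_4 + 8 a_2 = 0  ->  12 a_4 = -8 a_2 = 16  ->  a_4 = 4/3
  x^3: 20 a_5 + 13 a_3 = 0  ->  20 a_5 = -13 a_3 = 65/6  ->  a_5 = 13/24
Truncated series: y(x) = 1 + x - 2 x^2 - (5/6) x^3 + (4/3) x^4 + (13/24) x^5 + O(x^6).

a_0 = 1; a_1 = 1; a_2 = -2; a_3 = -5/6; a_4 = 4/3; a_5 = 13/24


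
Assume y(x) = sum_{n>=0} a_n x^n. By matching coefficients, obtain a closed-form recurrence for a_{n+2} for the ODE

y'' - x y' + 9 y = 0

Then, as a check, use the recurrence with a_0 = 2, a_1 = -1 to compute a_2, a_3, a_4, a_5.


Substitute y = sum_n a_n x^n.
y''(x) has coefficient (n+2)(n+1) a_{n+2} at x^n;
-x y'(x) has coefficient -n a_n at x^n (shift);
9 y(x) has coefficient 9 a_n at x^n.
Matching x^n: (n+2)(n+1) a_{n+2} + (-n + 9) a_n = 0.
Thus a_{n+2} = (n - 9) / ((n+1)(n+2)) * a_n.

Check with a_0 = 2, a_1 = -1 (apply the recurrence for n = 0, 1, 2, 3): a_0 = 2, a_1 = -1, a_2 = -9, a_3 = 4/3, a_4 = 21/4, a_5 = -2/5.

a_(n+2) = (n - 9) / ((n+1)(n+2)) * a_n; check: a_0 = 2, a_1 = -1, a_2 = -9, a_3 = 4/3, a_4 = 21/4, a_5 = -2/5


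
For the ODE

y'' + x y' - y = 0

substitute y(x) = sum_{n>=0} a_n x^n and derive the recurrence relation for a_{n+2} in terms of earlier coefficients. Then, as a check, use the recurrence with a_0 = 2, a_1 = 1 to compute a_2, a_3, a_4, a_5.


Substitute y = sum_n a_n x^n.
y''(x) has coefficient (n+2)(n+1) a_{n+2} at x^n;
x y'(x) has coefficient n a_n at x^n (shift);
-y(x) has coefficient -1 a_n at x^n.
Matching x^n: (n+2)(n+1) a_{n+2} + (n - 1) a_n = 0.
Thus a_{n+2} = (-n + 1) / ((n+1)(n+2)) * a_n.

Check with a_0 = 2, a_1 = 1 (apply the recurrence for n = 0, 1, 2, 3): a_0 = 2, a_1 = 1, a_2 = 1, a_3 = 0, a_4 = -1/12, a_5 = 0.

a_(n+2) = (-n + 1) / ((n+1)(n+2)) * a_n; check: a_0 = 2, a_1 = 1, a_2 = 1, a_3 = 0, a_4 = -1/12, a_5 = 0


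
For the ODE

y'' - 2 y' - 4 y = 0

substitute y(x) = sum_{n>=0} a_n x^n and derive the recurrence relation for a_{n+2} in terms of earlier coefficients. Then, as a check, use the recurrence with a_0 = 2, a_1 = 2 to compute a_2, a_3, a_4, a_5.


Substitute y = sum_n a_n x^n.
y''(x) has coefficient (n+2)(n+1) a_{n+2} at x^n;
-2 y'(x) has coefficient -2 (n+1) a_{n+1} at x^n;
-4 y(x) has coefficient -4 a_n at x^n.
Matching x^n: (n+2)(n+1) a_{n+2} - 2 (n+1) a_{n+1} - 4 a_n = 0.
Thus a_{n+2} = [2 (n+1) a_{n+1} + 4 a_n] / ((n+1)(n+2)).

Check with a_0 = 2, a_1 = 2 (apply the recurrence for n = 0, 1, 2, 3): a_0 = 2, a_1 = 2, a_2 = 6, a_3 = 16/3, a_4 = 14/3, a_5 = 44/15.

a_(n+2) = [2 (n+1) a_(n+1) + 4 a_n] / ((n+1)(n+2)); check: a_0 = 2, a_1 = 2, a_2 = 6, a_3 = 16/3, a_4 = 14/3, a_5 = 44/15


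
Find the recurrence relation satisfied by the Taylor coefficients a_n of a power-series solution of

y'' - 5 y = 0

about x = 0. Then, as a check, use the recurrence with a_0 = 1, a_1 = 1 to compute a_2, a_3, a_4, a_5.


Substitute y = sum_n a_n x^n into y'' + (const) y = 0.
y''(x) = sum_{n>=0} (n+2)(n+1) a_{n+2} x^n.
The ODE becomes sum_n [(n+2)(n+1) a_{n+2} - 5 a_n] x^n = 0.
Setting each coefficient to zero gives the recurrence:
  (n+2)(n+1) a_{n+2} - 5 a_n = 0,
  a_{n+2} = 5 / ((n+1)(n+2)) a_n.

Check with a_0 = 1, a_1 = 1 (apply the recurrence for n = 0, 1, 2, 3): a_0 = 1, a_1 = 1, a_2 = 5/2, a_3 = 5/6, a_4 = 25/24, a_5 = 5/24.

a_{n+2} = 5/((n+1)(n+2)) * a_n; check: a_0 = 1, a_1 = 1, a_2 = 5/2, a_3 = 5/6, a_4 = 25/24, a_5 = 5/24


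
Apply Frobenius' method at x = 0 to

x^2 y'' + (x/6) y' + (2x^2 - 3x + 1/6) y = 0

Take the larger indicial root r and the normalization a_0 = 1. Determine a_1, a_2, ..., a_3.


Write in Frobenius form y'' + (p(x)/x) y' + (q(x)/x^2) y = 0:
  p(x) = 1/6,  q(x) = 2x^2 - 3x + 1/6.
Indicial equation: r(r-1) + (1/6) r + (1/6) = 0 -> roots r_1 = 1/2, r_2 = 1/3.
Take r = r_1 = 1/2. Let y(x) = x^r sum_{n>=0} a_n x^n with a_0 = 1.
Substitute y = x^r sum a_n x^n and match x^{r+n}. The recurrence is
  D(n) a_n - 3 a_{n-1} + 2 a_{n-2} = 0,  where D(n) = (r+n)(r+n-1) + (1/6)(r+n) + (1/6).
  a_n = [3 a_{n-1} - 2 a_{n-2}] / D(n).
Since the indicial polynomial factors as (r - r_1)(r - r_2), D(n) = (r_1 + n - r_1)(r_1 + n - r_2) = n(n + 1/6).
Evaluating step by step (a_0 = 1):
  n = 1: D(1) = 1(1 + 1/6) = 7/6; numerator = 3(1) = 3; a_1 = (3)/(7/6) = 18/7
  n = 2: D(2) = 2(2 + 1/6) = 13/3; numerator = 3(18/7) - 2(1) = 40/7; a_2 = (40/7)/(13/3) = 120/91
  n = 3: D(3) = 3(3 + 1/6) = 19/2; numerator = 3(120/91) - 2(18/7) = -108/91; a_3 = (-108/91)/(19/2) = -216/1729

r = 1/2; a_0 = 1; a_1 = 18/7; a_2 = 120/91; a_3 = -216/1729


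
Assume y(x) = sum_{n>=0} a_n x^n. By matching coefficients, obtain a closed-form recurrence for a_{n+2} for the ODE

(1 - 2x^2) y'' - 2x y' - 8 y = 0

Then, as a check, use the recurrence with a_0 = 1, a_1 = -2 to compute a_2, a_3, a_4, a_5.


Substitute y = sum_n a_n x^n.
(1 - 2 x^2) y'' contributes (n+2)(n+1) a_{n+2} - 2 n(n-1) a_n at x^n.
-2 x y'(x) contributes -2 n a_n at x^n.
-8 y(x) contributes -8 a_n at x^n.
Matching x^n: (n+2)(n+1) a_{n+2} + (-2 n(n-1) - 2 n - 8) a_n = 0.
Thus a_{n+2} = (2 n(n-1) + 2 n + 8) / ((n+1)(n+2)) * a_n.

Check with a_0 = 1, a_1 = -2 (apply the recurrence for n = 0, 1, 2, 3): a_0 = 1, a_1 = -2, a_2 = 4, a_3 = -10/3, a_4 = 16/3, a_5 = -13/3.

a_(n+2) = (2 n(n-1) + 2 n + 8) / ((n+1)(n+2)) * a_n; check: a_0 = 1, a_1 = -2, a_2 = 4, a_3 = -10/3, a_4 = 16/3, a_5 = -13/3


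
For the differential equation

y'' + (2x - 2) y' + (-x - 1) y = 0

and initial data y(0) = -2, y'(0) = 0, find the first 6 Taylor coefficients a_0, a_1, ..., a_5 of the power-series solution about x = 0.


Ansatz: y(x) = sum_{n>=0} a_n x^n, so y'(x) = sum_{n>=1} n a_n x^(n-1) and y''(x) = sum_{n>=2} n(n-1) a_n x^(n-2).
Substitute into P(x) y'' + Q(x) y' + R(x) y = 0 with P(x) = 1, Q(x) = 2x - 2, R(x) = -x - 1, and match powers of x.
Initial conditions: a_0 = -2, a_1 = 0.
Setting the coefficient of each power of x to zero and solving order by order (substituting the coefficients already found):
  x^0: 2 a_2 - 2 a_1 - a_0 = 0  ->  2 a_2 = 2 a_1 + a_0 = -2  ->  a_2 = -1
  x^1: 6 a_3 - 4 a_2 + a_1 - a_0 = 0  ->  6 a_3 = 4 a_2 - a_1 + a_0 = -6  ->  a_3 = -1
  x^2: 12 a_4 - 6 a_3 + 3 a_2 - a_1 = 0  ->  12 a_4 = 6 a_3 - 3 a_2 + a_1 = -3  ->  a_4 = -1/4
  x^3: 20 a_5 - 8 a_4 + 5 a_3 - a_2 = 0  ->  20 a_5 = 8 a_4 - 5 a_3 + a_2 = 2  ->  a_5 = 1/10
Truncated series: y(x) = -2 - x^2 - x^3 - (1/4) x^4 + (1/10) x^5 + O(x^6).

a_0 = -2; a_1 = 0; a_2 = -1; a_3 = -1; a_4 = -1/4; a_5 = 1/10


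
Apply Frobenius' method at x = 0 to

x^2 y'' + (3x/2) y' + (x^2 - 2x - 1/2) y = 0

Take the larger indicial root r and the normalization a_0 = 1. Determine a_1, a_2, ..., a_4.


Write in Frobenius form y'' + (p(x)/x) y' + (q(x)/x^2) y = 0:
  p(x) = 3/2,  q(x) = x^2 - 2x - 1/2.
Indicial equation: r(r-1) + (3/2) r + (-1/2) = 0 -> roots r_1 = 1/2, r_2 = -1.
Take r = r_1 = 1/2. Let y(x) = x^r sum_{n>=0} a_n x^n with a_0 = 1.
Substitute y = x^r sum a_n x^n and match x^{r+n}. The recurrence is
  D(n) a_n - 2 a_{n-1} + 1 a_{n-2} = 0,  where D(n) = (r+n)(r+n-1) + (3/2)(r+n) + (-1/2).
  a_n = [2 a_{n-1} - 1 a_{n-2}] / D(n).
Since the indicial polynomial factors as (r - r_1)(r - r_2), D(n) = (r_1 + n - r_1)(r_1 + n - r_2) = n(n + 3/2).
Evaluating step by step (a_0 = 1):
  n = 1: D(1) = 1(1 + 3/2) = 5/2; numerator = 2(1) = 2; a_1 = (2)/(5/2) = 4/5
  n = 2: D(2) = 2(2 + 3/2) = 7; numerator = 2(4/5) - 1(1) = 3/5; a_2 = (3/5)/(7) = 3/35
  n = 3: D(3) = 3(3 + 3/2) = 27/2; numerator = 2(3/35) - 1(4/5) = -22/35; a_3 = (-22/35)/(27/2) = -44/945
  n = 4: D(4) = 4(4 + 3/2) = 22; numerator = 2(-44/945) - 1(3/35) = -169/945; a_4 = (-169/945)/(22) = -169/20790

r = 1/2; a_0 = 1; a_1 = 4/5; a_2 = 3/35; a_3 = -44/945; a_4 = -169/20790


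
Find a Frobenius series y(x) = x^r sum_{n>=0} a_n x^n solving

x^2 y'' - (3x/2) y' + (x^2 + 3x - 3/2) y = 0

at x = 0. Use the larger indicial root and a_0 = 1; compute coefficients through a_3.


Write in Frobenius form y'' + (p(x)/x) y' + (q(x)/x^2) y = 0:
  p(x) = -3/2,  q(x) = x^2 + 3x - 3/2.
Indicial equation: r(r-1) + (-3/2) r + (-3/2) = 0 -> roots r_1 = 3, r_2 = -1/2.
Take r = r_1 = 3. Let y(x) = x^r sum_{n>=0} a_n x^n with a_0 = 1.
Substitute y = x^r sum a_n x^n and match x^{r+n}. The recurrence is
  D(n) a_n + 3 a_{n-1} + 1 a_{n-2} = 0,  where D(n) = (r+n)(r+n-1) + (-3/2)(r+n) + (-3/2).
  a_n = [-3 a_{n-1} - 1 a_{n-2}] / D(n).
Since the indicial polynomial factors as (r - r_1)(r - r_2), D(n) = (r_1 + n - r_1)(r_1 + n - r_2) = n(n + 7/2).
Evaluating step by step (a_0 = 1):
  n = 1: D(1) = 1(1 + 7/2) = 9/2; numerator = -3(1) = -3; a_1 = (-3)/(9/2) = -2/3
  n = 2: D(2) = 2(2 + 7/2) = 11; numerator = -3(-2/3) - 1(1) = 1; a_2 = (1)/(11) = 1/11
  n = 3: D(3) = 3(3 + 7/2) = 39/2; numerator = -3(1/11) - 1(-2/3) = 13/33; a_3 = (13/33)/(39/2) = 2/99

r = 3; a_0 = 1; a_1 = -2/3; a_2 = 1/11; a_3 = 2/99


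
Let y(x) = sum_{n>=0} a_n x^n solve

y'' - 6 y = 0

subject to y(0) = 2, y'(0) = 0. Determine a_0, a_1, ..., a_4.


Ansatz: y(x) = sum_{n>=0} a_n x^n, so y'(x) = sum_{n>=1} n a_n x^(n-1) and y''(x) = sum_{n>=2} n(n-1) a_n x^(n-2).
Substitute into P(x) y'' + Q(x) y' + R(x) y = 0 with P(x) = 1, Q(x) = 0, R(x) = -6, and match powers of x.
Initial conditions: a_0 = 2, a_1 = 0.
Setting the coefficient of each power of x to zero and solving order by order (substituting the coefficients already found):
  x^0: 2 a_2 - 6 a_0 = 0  ->  2 a_2 = 6 a_0 = 12  ->  a_2 = 6
  x^1: 6 a_3 - 6 a_1 = 0  ->  6 a_3 = 6 a_1 = 0  ->  a_3 = 0
  x^2: 12 a_4 - 6 a_2 = 0  ->  12 a_4 = 6 a_2 = 36  ->  a_4 = 3
Truncated series: y(x) = 2 + 6 x^2 + 3 x^4 + O(x^5).

a_0 = 2; a_1 = 0; a_2 = 6; a_3 = 0; a_4 = 3


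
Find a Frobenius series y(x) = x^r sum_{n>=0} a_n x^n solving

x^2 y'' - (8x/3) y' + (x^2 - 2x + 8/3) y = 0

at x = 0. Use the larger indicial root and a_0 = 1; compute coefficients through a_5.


Write in Frobenius form y'' + (p(x)/x) y' + (q(x)/x^2) y = 0:
  p(x) = -8/3,  q(x) = x^2 - 2x + 8/3.
Indicial equation: r(r-1) + (-8/3) r + (8/3) = 0 -> roots r_1 = 8/3, r_2 = 1.
Take r = r_1 = 8/3. Let y(x) = x^r sum_{n>=0} a_n x^n with a_0 = 1.
Substitute y = x^r sum a_n x^n and match x^{r+n}. The recurrence is
  D(n) a_n - 2 a_{n-1} + 1 a_{n-2} = 0,  where D(n) = (r+n)(r+n-1) + (-8/3)(r+n) + (8/3).
  a_n = [2 a_{n-1} - 1 a_{n-2}] / D(n).
Since the indicial polynomial factors as (r - r_1)(r - r_2), D(n) = (r_1 + n - r_1)(r_1 + n - r_2) = n(n + 5/3).
Evaluating step by step (a_0 = 1):
  n = 1: D(1) = 1(1 + 5/3) = 8/3; numerator = 2(1) = 2; a_1 = (2)/(8/3) = 3/4
  n = 2: D(2) = 2(2 + 5/3) = 22/3; numerator = 2(3/4) - 1(1) = 1/2; a_2 = (1/2)/(22/3) = 3/44
  n = 3: D(3) = 3(3 + 5/3) = 14; numerator = 2(3/44) - 1(3/4) = -27/44; a_3 = (-27/44)/(14) = -27/616
  n = 4: D(4) = 4(4 + 5/3) = 68/3; numerator = 2(-27/616) - 1(3/44) = -12/77; a_4 = (-12/77)/(68/3) = -9/1309
  n = 5: D(5) = 5(5 + 5/3) = 100/3; numerator = 2(-9/1309) - 1(-27/616) = 45/1496; a_5 = (45/1496)/(100/3) = 27/29920

r = 8/3; a_0 = 1; a_1 = 3/4; a_2 = 3/44; a_3 = -27/616; a_4 = -9/1309; a_5 = 27/29920


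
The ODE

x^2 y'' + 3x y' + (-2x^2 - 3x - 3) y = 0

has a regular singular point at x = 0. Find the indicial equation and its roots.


Divide by x^2 to reach normal form y'' + P_1(x) y' + P_2(x) y = 0 with P_1(x) = 3/x and P_2(x) = -2 - 3/x - 3/x^2.
x = 0 is a singular point because the y'-coefficient 3/x has a pole at x = 0 and the y-coefficient -2 - 3/x - 3/x^2 has a pole at x = 0.
It is a regular singular point because x P_1(x) = p(x) = 3 and x^2 P_2(x) = q(x) = -2x^2 - 3x - 3 are polynomials, hence analytic at x = 0.
p(0) = 3,  q(0) = -3.
Indicial equation: r(r-1) + p(0) r + q(0) = 0, i.e. r^2 + (p(0) - 1) r + q(0) = 0, i.e. r^2 + 2 r - 3 = 0.
Discriminant: (2)^2 - 4(-3) = 16, so r = (-2 ± 4)/2.
Solving: r_1 = 1, r_2 = -3.

indicial: r^2 + 2 r - 3 = 0; roots r_1 = 1, r_2 = -3


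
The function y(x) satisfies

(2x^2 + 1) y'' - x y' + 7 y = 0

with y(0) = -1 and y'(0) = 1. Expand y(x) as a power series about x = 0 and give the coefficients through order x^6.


Ansatz: y(x) = sum_{n>=0} a_n x^n, so y'(x) = sum_{n>=1} n a_n x^(n-1) and y''(x) = sum_{n>=2} n(n-1) a_n x^(n-2).
Substitute into P(x) y'' + Q(x) y' + R(x) y = 0 with P(x) = 2x^2 + 1, Q(x) = -x, R(x) = 7, and match powers of x.
Initial conditions: a_0 = -1, a_1 = 1.
Setting the coefficient of each power of x to zero and solving order by order (substituting the coefficients already found):
  x^0: 2 a_2 + 7 a_0 = 0  ->  2 a_2 = -7 a_0 = 7  ->  a_2 = 7/2
  x^1: 6 a_3 + 6 a_1 = 0  ->  6 a_3 = -6 a_1 = -6  ->  a_3 = -1
  x^2: 12 a_4 + 9 a_2 = 0  ->  12 a_4 = -9 a_2 = -63/2  ->  a_4 = -21/8
  x^3: 20 a_5 + 16 a_3 = 0  ->  20 a_5 = -16 a_3 = 16  ->  a_5 = 4/5
  x^4: 30 a_6 + 27 a_4 = 0  ->  30 a_6 = -27 a_4 = 567/8  ->  a_6 = 189/80
Truncated series: y(x) = -1 + x + (7/2) x^2 - x^3 - (21/8) x^4 + (4/5) x^5 + (189/80) x^6 + O(x^7).

a_0 = -1; a_1 = 1; a_2 = 7/2; a_3 = -1; a_4 = -21/8; a_5 = 4/5; a_6 = 189/80


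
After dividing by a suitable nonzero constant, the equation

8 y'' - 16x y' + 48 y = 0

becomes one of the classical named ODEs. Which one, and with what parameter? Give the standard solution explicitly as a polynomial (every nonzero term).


All three coefficients share the factor 8; dividing through by 8 gives  y'' - 2x y' + 6 y = 0.
This matches the Hermite equation y'' - 2x y' + 2n y = 0 with 2n = 6, so n = 3; the polynomial solution is H_3(x).
With y = sum_k a_k x^k, matching x^k gives (k+2)(k+1) a_{k+2} = 2(k - n) a_k = 2(k - 3) a_k. The right side vanishes at k = 3, so the series with the parity of 3 terminates at degree 3.
Standard normalization: leading coefficient of H_n is 2^n, so a_3 = 2^3 = 8. Work downward with a_k = (k+1)(k+2) a_{k+2} / (2(k - n)):
  a_1 = (2)(3)(8) / (2(1 - 3)) = 48/(-4) = -12
Hence H_3(x) = 8 x^3 - 12 x.

H_3(x); series = 8 x^3 - 12 x


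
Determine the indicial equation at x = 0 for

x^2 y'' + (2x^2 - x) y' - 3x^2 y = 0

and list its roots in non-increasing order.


Divide by x^2 to reach normal form y'' + P_1(x) y' + P_2(x) y = 0 with P_1(x) = 2 - 1/x and P_2(x) = -3.
x = 0 is a singular point because the y'-coefficient 2 - 1/x has a pole at x = 0.
It is a regular singular point because x P_1(x) = p(x) = 2x - 1 and x^2 P_2(x) = q(x) = -3x^2 are polynomials, hence analytic at x = 0.
p(0) = -1,  q(0) = 0.
Indicial equation: r(r-1) + p(0) r + q(0) = 0, i.e. r^2 + (p(0) - 1) r + q(0) = 0, i.e. r^2 - 2 r = 0.
Discriminant: (-2)^2 - 4(0) = 4, so r = (2 ± 2)/2.
Solving: r_1 = 2, r_2 = 0.

indicial: r^2 - 2 r = 0; roots r_1 = 2, r_2 = 0


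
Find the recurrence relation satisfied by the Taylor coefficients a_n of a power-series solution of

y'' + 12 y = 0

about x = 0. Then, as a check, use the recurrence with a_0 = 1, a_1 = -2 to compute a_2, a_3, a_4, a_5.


Substitute y = sum_n a_n x^n into y'' + (const) y = 0.
y''(x) = sum_{n>=0} (n+2)(n+1) a_{n+2} x^n.
The ODE becomes sum_n [(n+2)(n+1) a_{n+2} + 12 a_n] x^n = 0.
Setting each coefficient to zero gives the recurrence:
  (n+2)(n+1) a_{n+2} + 12 a_n = 0,
  a_{n+2} = -12 / ((n+1)(n+2)) a_n.

Check with a_0 = 1, a_1 = -2 (apply the recurrence for n = 0, 1, 2, 3): a_0 = 1, a_1 = -2, a_2 = -6, a_3 = 4, a_4 = 6, a_5 = -12/5.

a_{n+2} = -12/((n+1)(n+2)) * a_n; check: a_0 = 1, a_1 = -2, a_2 = -6, a_3 = 4, a_4 = 6, a_5 = -12/5
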